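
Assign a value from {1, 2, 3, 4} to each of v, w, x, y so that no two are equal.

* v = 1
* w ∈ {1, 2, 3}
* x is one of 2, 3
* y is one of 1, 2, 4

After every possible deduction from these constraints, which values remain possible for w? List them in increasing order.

2, 3

v has just one choice, so v = 1. Remove 1 from w, y.
Among the 3 still-open variables, 4 fits only y (and all 3 values in {2, 3, 4} must be used), so y = 4.
No further eliminations apply; w can still be any of 2, 3.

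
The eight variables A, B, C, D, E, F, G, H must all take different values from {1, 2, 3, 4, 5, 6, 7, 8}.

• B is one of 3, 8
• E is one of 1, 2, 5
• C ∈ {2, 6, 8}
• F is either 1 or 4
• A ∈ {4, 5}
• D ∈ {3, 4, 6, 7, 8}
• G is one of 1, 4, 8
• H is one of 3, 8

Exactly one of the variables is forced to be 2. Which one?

E

Among the 8 variables, 7 fits only D (and all 8 values in {1, 2, 3, 4, 5, 6, 7, 8} must be used), so D = 7.
The 7 still-open variables draw from only 7 values {1, 2, 3, 4, 5, 6, 8}, so each is used; only C can be 6, hence C = 6.
Among the 6 still-open variables, 2 fits only E (and all 6 values in {1, 2, 3, 4, 5, 8} must be used), so E = 2.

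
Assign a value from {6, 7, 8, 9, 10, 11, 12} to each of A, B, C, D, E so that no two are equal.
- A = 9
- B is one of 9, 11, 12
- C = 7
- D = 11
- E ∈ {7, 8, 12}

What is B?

12

A has just one choice, so A = 9. Remove 9 from B.
C must be 7 (only option left). So E can't be 7.
D's domain is down to {11}, so D = 11. Remove 11 from B.
So B = 12.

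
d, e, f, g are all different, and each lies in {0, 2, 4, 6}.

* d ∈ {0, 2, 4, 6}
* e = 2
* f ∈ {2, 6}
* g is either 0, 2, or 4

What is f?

e must be 2 (only option left). So d, f, g can't be 2.
So f = 6.

6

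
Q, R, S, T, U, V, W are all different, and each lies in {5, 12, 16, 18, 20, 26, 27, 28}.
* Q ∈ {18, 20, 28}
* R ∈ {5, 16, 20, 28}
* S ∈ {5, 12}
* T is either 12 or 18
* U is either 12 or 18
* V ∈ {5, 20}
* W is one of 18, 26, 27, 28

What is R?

T and U between them cover only {12, 18} — a naked pair. Remove those values from Q, S, W.
S must be 5 (only option left). Eliminate 5 elsewhere: R, V.
That leaves V = 20. Remove 20 from Q, R.
Q must be 28 (only option left). Strike 28 from R, W.
So R = 16.

16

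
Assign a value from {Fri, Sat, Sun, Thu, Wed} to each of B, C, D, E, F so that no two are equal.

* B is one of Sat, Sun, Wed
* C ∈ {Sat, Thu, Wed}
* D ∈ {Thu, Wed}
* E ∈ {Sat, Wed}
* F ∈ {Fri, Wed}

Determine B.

The 5 variables together cover exactly {Fri, Sat, Sun, Thu, Wed} — 5 values for 5 variables — and Fri appears only in F's list, so F = Fri.
Among the 4 still-open variables, Sun fits only B (and all 4 values in {Sat, Sun, Thu, Wed} must be used), so B = Sun.

Sun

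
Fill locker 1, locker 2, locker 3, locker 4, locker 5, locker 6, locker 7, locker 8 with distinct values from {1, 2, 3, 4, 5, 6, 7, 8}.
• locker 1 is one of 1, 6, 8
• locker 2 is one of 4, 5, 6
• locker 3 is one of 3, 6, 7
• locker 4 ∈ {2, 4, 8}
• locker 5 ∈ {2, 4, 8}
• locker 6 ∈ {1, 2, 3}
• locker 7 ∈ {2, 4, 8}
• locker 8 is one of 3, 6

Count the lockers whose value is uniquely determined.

2

Among the 8 variables, 5 fits only locker 2 (and all 8 values in {1, 2, 3, 4, 5, 6, 7, 8} must be used), so locker 2 = 5.
The 7 still-open variables together cover exactly {1, 2, 3, 4, 6, 7, 8} — 7 values for 7 variables — and 7 appears only in locker 3's list, so locker 3 = 7.
locker 4, locker 5, locker 7 share exactly the 3 values {2, 4, 8}; by pigeonhole those values go to them, so strike 2, 4, 8 from locker 1, locker 6.
Determined: locker 2=5, locker 3=7. The other lockers each still have more than one consistent value. That makes 2.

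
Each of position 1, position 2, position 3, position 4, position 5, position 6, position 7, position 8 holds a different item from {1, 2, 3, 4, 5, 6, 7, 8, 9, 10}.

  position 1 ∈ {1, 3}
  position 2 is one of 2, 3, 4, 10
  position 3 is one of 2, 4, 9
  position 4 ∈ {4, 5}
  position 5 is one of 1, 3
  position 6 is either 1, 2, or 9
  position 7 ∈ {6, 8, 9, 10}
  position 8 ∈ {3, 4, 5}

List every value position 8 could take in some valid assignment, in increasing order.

4, 5

position 1 and position 5 between them cover only {1, 3} — a naked pair. Remove those values from position 2, position 6, position 8.
The 2 variables position 4 and position 8 are confined to {4, 5}, which locks those values in; drop them from position 2, position 3.
position 3 and position 6 share exactly the 2 values {2, 9}; by pigeonhole those values go to them, so strike 2, 9 from position 2, position 7.
That leaves position 2 = 10. So position 7 can't be 10.
No further eliminations apply; position 8 can still be any of 4, 5.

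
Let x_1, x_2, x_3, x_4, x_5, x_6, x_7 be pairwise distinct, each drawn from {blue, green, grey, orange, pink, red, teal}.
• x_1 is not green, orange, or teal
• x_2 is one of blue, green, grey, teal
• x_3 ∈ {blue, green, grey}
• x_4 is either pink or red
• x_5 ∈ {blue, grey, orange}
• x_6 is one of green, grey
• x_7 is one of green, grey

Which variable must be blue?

x_3

The 7 variables draw from only 7 values {blue, green, grey, orange, pink, red, teal}, so each is used; only x_5 can be orange, hence x_5 = orange.
The 6 still-open variables draw from only 6 values {blue, green, grey, pink, red, teal}, so each is used; only x_2 can be teal, hence x_2 = teal.
x_6 and x_7 share exactly the 2 values {green, grey}; by pigeonhole those values go to them, so strike green, grey from x_1, x_3.
So blue goes to x_3.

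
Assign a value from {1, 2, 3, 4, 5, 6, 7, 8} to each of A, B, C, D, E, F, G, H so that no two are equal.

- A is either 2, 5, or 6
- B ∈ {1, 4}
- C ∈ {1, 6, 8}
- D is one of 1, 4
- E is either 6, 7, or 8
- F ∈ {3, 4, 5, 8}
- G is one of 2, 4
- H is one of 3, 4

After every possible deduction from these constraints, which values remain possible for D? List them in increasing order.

1, 4

The 8 variables draw from only 8 values {1, 2, 3, 4, 5, 6, 7, 8}, so each is used; only E can be 7, hence E = 7.
B and D between them cover only {1, 4} — a naked pair. Remove those values from C, F, G, H.
G's domain is down to {2}, so G = 2. Remove 2 from A.
That leaves H = 3. Remove 3 from F.
No further eliminations apply; D can still be any of 1, 4.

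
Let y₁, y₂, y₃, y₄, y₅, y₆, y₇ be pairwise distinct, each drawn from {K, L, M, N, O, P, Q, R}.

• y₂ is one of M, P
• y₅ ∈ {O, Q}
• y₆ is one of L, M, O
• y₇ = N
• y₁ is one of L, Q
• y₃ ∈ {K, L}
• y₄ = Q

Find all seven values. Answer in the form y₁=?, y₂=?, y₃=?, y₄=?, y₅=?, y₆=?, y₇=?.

y₁=L, y₂=P, y₃=K, y₄=Q, y₅=O, y₆=M, y₇=N

y₄ has just one choice, so y₄ = Q. Eliminate Q elsewhere: y₁, y₅.
y₅ must be O (only option left). So y₆ can't be O.
y₇ must be N (only option left).
y₁'s domain is down to {L}, so y₁ = L. So y₃, y₆ can't be L.
That leaves y₃ = K.
y₆ must be M (only option left). Remove M from y₂.
That leaves y₂ = P.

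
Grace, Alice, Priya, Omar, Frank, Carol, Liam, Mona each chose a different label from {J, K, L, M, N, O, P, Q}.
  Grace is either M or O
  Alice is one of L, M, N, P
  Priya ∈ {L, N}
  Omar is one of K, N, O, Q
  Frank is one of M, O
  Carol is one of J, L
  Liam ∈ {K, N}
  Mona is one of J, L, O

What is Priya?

The 8 variables together cover exactly {J, K, L, M, N, O, P, Q} — 8 values for 8 variables — and P appears only in Alice's list, so Alice = P.
The 7 still-open variables draw from only 7 values {J, K, L, M, N, O, Q}, so each is used; only Omar can be Q, hence Omar = Q.
The 6 still-open variables draw from only 6 values {J, K, L, M, N, O}, so each is used; only Liam can be K, hence Liam = K.
The 5 still-open variables together cover exactly {J, L, M, N, O} — 5 values for 5 variables — and N appears only in Priya's list, so Priya = N.

N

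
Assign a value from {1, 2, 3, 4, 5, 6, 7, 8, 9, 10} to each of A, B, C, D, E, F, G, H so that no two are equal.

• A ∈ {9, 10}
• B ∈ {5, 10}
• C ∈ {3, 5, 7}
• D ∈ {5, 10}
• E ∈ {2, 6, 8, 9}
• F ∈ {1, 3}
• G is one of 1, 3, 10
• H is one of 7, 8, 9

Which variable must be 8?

B and D share exactly the 2 values {5, 10}; by pigeonhole those values go to them, so strike 5, 10 from A, C, G.
A must be 9 (only option left). So E, H can't be 9.
F and G between them cover only {1, 3} — a naked pair. Remove those values from C.
C must be 7 (only option left). Eliminate 7 elsewhere: H.
So 8 goes to H.

H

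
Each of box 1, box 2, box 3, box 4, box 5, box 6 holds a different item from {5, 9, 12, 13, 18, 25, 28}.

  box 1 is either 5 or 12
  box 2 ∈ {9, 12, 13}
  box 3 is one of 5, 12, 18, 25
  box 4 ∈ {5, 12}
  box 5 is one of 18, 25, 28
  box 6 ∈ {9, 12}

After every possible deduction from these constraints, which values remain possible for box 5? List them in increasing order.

The 2 variables box 1 and box 4 are confined to {5, 12}, which locks those values in; drop them from box 2, box 3, box 6.
That leaves box 6 = 9. Eliminate 9 elsewhere: box 2.
That leaves box 2 = 13.
No further eliminations apply; box 5 can still be any of 18, 25, 28.

18, 25, 28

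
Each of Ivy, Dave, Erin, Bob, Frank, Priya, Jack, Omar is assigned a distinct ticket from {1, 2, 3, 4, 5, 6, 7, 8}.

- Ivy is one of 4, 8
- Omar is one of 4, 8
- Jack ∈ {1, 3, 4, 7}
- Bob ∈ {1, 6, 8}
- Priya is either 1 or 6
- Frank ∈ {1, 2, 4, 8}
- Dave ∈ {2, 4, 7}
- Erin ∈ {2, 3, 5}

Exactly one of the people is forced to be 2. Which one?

Frank

Among the 8 variables, 5 fits only Erin (and all 8 values in {1, 2, 3, 4, 5, 6, 7, 8} must be used), so Erin = 5.
The 7 still-open variables draw from only 7 values {1, 2, 3, 4, 6, 7, 8}, so each is used; only Jack can be 3, hence Jack = 3.
The 6 still-open variables draw from only 6 values {1, 2, 4, 6, 7, 8}, so each is used; only Dave can be 7, hence Dave = 7.
The 5 still-open variables together cover exactly {1, 2, 4, 6, 8} — 5 values for 5 variables — and 2 appears only in Frank's list, so Frank = 2.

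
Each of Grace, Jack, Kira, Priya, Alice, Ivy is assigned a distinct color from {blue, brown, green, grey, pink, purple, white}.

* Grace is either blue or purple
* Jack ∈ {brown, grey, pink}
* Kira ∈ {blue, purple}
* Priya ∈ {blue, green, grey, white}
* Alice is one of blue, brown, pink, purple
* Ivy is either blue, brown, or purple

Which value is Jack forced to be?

Grace and Kira share exactly the 2 values {blue, purple}; by pigeonhole those values go to them, so strike blue, purple from Priya, Alice, Ivy.
Ivy has just one choice, so Ivy = brown. Eliminate brown elsewhere: Jack, Alice.
Alice's domain is down to {pink}, so Alice = pink. Eliminate pink elsewhere: Jack.
So Jack = grey.

grey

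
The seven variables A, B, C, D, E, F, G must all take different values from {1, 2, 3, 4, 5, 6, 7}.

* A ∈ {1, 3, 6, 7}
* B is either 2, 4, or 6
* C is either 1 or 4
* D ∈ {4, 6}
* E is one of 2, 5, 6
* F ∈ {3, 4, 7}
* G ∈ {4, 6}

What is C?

The 7 variables draw from only 7 values {1, 2, 3, 4, 5, 6, 7}, so each is used; only E can be 5, hence E = 5.
The 6 still-open variables draw from only 6 values {1, 2, 3, 4, 6, 7}, so each is used; only B can be 2, hence B = 2.
D and G share exactly the 2 values {4, 6}; by pigeonhole those values go to them, so strike 4, 6 from A, C, F.
So C = 1.

1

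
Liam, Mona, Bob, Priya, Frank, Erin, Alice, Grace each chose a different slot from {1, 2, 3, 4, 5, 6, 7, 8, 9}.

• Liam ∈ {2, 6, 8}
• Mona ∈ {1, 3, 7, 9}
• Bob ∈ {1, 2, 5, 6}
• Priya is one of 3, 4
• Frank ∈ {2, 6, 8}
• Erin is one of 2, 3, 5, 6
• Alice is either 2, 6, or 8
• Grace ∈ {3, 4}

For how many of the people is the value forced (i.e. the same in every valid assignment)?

2

Priya and Grace between them cover only {3, 4} — a naked pair. Remove those values from Mona, Erin.
The 3 variables Liam, Frank, Alice are confined to {2, 6, 8}, which locks those values in; drop them from Bob, Erin.
That leaves Erin = 5. Eliminate 5 elsewhere: Bob.
Bob must be 1 (only option left). Eliminate 1 elsewhere: Mona.
Determined: Bob=1, Erin=5. The other people each still have more than one consistent value. That makes 2.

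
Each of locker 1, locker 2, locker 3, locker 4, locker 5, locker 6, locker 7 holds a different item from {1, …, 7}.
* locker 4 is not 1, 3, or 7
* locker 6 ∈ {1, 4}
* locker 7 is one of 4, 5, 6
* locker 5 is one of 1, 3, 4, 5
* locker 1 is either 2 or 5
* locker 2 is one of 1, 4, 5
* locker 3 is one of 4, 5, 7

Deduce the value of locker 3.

The 7 variables together cover exactly {1, 2, 3, 4, 5, 6, 7} — 7 values for 7 variables — and 3 appears only in locker 5's list, so locker 5 = 3.
The 6 still-open variables together cover exactly {1, 2, 4, 5, 6, 7} — 6 values for 6 variables — and 7 appears only in locker 3's list, so locker 3 = 7.

7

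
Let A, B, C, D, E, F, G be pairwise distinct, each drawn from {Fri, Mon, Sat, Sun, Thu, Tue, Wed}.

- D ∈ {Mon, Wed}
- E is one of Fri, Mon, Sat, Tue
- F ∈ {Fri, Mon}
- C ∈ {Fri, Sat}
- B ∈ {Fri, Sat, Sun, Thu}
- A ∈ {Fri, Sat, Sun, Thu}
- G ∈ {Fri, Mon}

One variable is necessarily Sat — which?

Among the 7 variables, Tue fits only E (and all 7 values in {Fri, Mon, Sat, Sun, Thu, Tue, Wed} must be used), so E = Tue.
The 6 still-open variables together cover exactly {Fri, Mon, Sat, Sun, Thu, Wed} — 6 values for 6 variables — and Wed appears only in D's list, so D = Wed.
F and G share exactly the 2 values {Fri, Mon}; by pigeonhole those values go to them, so strike Fri, Mon from A, B, C.
So Sat goes to C.

C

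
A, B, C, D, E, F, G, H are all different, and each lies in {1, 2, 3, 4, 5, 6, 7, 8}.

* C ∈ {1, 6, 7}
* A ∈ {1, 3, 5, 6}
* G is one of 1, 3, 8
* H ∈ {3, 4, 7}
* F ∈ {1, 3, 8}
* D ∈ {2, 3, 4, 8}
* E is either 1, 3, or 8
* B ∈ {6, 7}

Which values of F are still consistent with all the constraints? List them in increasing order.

1, 3, 8

The 8 variables together cover exactly {1, 2, 3, 4, 5, 6, 7, 8} — 8 values for 8 variables — and 2 appears only in D's list, so D = 2.
The 7 still-open variables draw from only 7 values {1, 3, 4, 5, 6, 7, 8}, so each is used; only H can be 4, hence H = 4.
Among the 6 still-open variables, 5 fits only A (and all 6 values in {1, 3, 5, 6, 7, 8} must be used), so A = 5.
E, F, G between them cover only {1, 3, 8} — a naked triple. Remove those values from C.
No further eliminations apply; F can still be any of 1, 3, 8.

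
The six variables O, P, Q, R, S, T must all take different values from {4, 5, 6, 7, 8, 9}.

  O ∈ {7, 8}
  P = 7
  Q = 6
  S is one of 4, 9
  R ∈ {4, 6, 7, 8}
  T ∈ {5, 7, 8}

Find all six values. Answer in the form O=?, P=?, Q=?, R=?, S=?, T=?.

O=8, P=7, Q=6, R=4, S=9, T=5

P's domain is down to {7}, so P = 7. Remove 7 from O, R, T.
Q has just one choice, so Q = 6. So R can't be 6.
O has just one choice, so O = 8. Strike 8 from R, T.
R must be 4 (only option left). So S can't be 4.
S's domain is down to {9}, so S = 9.
T must be 5 (only option left).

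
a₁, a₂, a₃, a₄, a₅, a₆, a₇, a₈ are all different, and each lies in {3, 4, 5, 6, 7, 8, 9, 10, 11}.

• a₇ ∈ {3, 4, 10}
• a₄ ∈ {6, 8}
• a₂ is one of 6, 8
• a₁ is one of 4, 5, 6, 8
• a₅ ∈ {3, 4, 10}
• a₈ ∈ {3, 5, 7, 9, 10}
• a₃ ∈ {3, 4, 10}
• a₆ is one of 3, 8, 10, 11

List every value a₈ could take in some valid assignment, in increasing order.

7, 9

The 2 variables a₂ and a₄ are confined to {6, 8}, which locks those values in; drop them from a₁, a₆.
The 3 variables a₃, a₅, a₇ are confined to {3, 4, 10}, which locks those values in; drop them from a₁, a₆, a₈.
a₁ has just one choice, so a₁ = 5. So a₈ can't be 5.
That leaves a₆ = 11.
No further eliminations apply; a₈ can still be any of 7, 9.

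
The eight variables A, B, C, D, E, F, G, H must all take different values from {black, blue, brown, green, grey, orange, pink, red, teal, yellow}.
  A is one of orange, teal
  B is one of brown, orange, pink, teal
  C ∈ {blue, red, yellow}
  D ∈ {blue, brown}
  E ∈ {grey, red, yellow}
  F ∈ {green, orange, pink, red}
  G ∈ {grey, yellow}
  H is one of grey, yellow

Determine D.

The 2 variables G and H are confined to {grey, yellow}, which locks those values in; drop them from C, E.
That leaves E = red. Eliminate red elsewhere: C, F.
C must be blue (only option left). Eliminate blue elsewhere: D.
So D = brown.

brown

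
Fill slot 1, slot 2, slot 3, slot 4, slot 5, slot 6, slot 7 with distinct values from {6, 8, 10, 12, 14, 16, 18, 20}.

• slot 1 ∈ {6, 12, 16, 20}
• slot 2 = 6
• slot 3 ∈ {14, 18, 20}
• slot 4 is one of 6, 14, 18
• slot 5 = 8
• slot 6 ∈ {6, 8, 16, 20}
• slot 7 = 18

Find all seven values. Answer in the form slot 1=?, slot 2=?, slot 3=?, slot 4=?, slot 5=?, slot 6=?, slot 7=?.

slot 1=12, slot 2=6, slot 3=20, slot 4=14, slot 5=8, slot 6=16, slot 7=18

slot 2's domain is down to {6}, so slot 2 = 6. Remove 6 from slot 1, slot 4, slot 6.
slot 5 has just one choice, so slot 5 = 8. Remove 8 from slot 6.
slot 7 has just one choice, so slot 7 = 18. Remove 18 from slot 3, slot 4.
slot 4 has just one choice, so slot 4 = 14. So slot 3 can't be 14.
That leaves slot 3 = 20. Strike 20 from slot 1, slot 6.
slot 6 has just one choice, so slot 6 = 16. Eliminate 16 elsewhere: slot 1.
That leaves slot 1 = 12.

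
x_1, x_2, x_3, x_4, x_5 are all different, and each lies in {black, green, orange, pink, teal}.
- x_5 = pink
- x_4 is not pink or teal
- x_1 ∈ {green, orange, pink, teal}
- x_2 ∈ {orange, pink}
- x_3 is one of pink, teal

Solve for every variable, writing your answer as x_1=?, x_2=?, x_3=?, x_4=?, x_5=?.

x_5's domain is down to {pink}, so x_5 = pink. So x_1, x_2, x_3 can't be pink.
That leaves x_2 = orange. Eliminate orange elsewhere: x_1, x_4.
x_3's domain is down to {teal}, so x_3 = teal. Remove teal from x_1.
That leaves x_1 = green. Remove green from x_4.
That leaves x_4 = black.

x_1=green, x_2=orange, x_3=teal, x_4=black, x_5=pink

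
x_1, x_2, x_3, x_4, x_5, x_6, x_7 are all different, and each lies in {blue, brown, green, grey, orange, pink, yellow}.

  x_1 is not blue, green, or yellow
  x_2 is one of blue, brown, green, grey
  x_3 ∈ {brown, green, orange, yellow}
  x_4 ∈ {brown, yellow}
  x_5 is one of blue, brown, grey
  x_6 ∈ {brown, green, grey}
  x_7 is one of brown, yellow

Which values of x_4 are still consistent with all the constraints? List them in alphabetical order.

The 7 variables draw from only 7 values {blue, brown, green, grey, orange, pink, yellow}, so each is used; only x_1 can be pink, hence x_1 = pink.
The 6 still-open variables together cover exactly {blue, brown, green, grey, orange, yellow} — 6 values for 6 variables — and orange appears only in x_3's list, so x_3 = orange.
The 2 variables x_4 and x_7 are confined to {brown, yellow}, which locks those values in; drop them from x_2, x_5, x_6.
No further eliminations apply; x_4 can still be any of brown, yellow.

brown, yellow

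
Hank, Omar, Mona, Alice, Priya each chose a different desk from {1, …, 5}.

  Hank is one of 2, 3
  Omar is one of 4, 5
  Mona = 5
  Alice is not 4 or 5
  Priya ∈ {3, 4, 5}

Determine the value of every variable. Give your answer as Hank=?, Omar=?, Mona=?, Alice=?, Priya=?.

Mona has just one choice, so Mona = 5. Remove 5 from Omar, Priya.
That leaves Omar = 4. Strike 4 from Priya.
Priya has just one choice, so Priya = 3. Strike 3 from Hank, Alice.
Hank must be 2 (only option left). Strike 2 from Alice.
That leaves Alice = 1.

Hank=2, Omar=4, Mona=5, Alice=1, Priya=3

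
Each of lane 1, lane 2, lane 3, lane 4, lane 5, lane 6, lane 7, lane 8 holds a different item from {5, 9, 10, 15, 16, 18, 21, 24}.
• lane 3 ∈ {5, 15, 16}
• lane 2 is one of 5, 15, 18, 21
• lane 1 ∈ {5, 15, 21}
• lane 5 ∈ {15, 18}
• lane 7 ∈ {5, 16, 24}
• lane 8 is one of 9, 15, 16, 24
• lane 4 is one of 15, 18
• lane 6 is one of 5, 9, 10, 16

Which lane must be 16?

lane 3

The 8 variables together cover exactly {5, 9, 10, 15, 16, 18, 21, 24} — 8 values for 8 variables — and 10 appears only in lane 6's list, so lane 6 = 10.
Among the 7 still-open variables, 9 fits only lane 8 (and all 7 values in {5, 9, 15, 16, 18, 21, 24} must be used), so lane 8 = 9.
Among the 6 still-open variables, 24 fits only lane 7 (and all 6 values in {5, 15, 16, 18, 21, 24} must be used), so lane 7 = 24.
The 5 still-open variables together cover exactly {5, 15, 16, 18, 21} — 5 values for 5 variables — and 16 appears only in lane 3's list, so lane 3 = 16.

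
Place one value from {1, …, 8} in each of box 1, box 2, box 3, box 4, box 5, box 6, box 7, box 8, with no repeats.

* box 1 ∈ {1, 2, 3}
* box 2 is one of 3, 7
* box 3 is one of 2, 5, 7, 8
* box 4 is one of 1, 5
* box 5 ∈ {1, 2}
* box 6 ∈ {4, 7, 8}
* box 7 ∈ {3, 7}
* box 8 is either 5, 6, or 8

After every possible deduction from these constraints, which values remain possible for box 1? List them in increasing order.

1, 2

Among the 8 variables, 4 fits only box 6 (and all 8 values in {1, 2, 3, 4, 5, 6, 7, 8} must be used), so box 6 = 4.
Among the 7 still-open variables, 6 fits only box 8 (and all 7 values in {1, 2, 3, 5, 6, 7, 8} must be used), so box 8 = 6.
The 6 still-open variables together cover exactly {1, 2, 3, 5, 7, 8} — 6 values for 6 variables — and 8 appears only in box 3's list, so box 3 = 8.
The 5 still-open variables draw from only 5 values {1, 2, 3, 5, 7}, so each is used; only box 4 can be 5, hence box 4 = 5.
The 2 variables box 2 and box 7 are confined to {3, 7}, which locks those values in; drop them from box 1.
No further eliminations apply; box 1 can still be any of 1, 2.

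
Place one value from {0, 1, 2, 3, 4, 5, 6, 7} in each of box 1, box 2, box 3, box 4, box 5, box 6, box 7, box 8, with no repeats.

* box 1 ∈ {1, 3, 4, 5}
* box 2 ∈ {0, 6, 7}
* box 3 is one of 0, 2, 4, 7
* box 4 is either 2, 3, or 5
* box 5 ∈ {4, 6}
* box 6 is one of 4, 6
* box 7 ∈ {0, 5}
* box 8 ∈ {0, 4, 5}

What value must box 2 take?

7

Among the 8 variables, 1 fits only box 1 (and all 8 values in {0, 1, 2, 3, 4, 5, 6, 7} must be used), so box 1 = 1.
The 7 still-open variables together cover exactly {0, 2, 3, 4, 5, 6, 7} — 7 values for 7 variables — and 3 appears only in box 4's list, so box 4 = 3.
The 6 still-open variables together cover exactly {0, 2, 4, 5, 6, 7} — 6 values for 6 variables — and 2 appears only in box 3's list, so box 3 = 2.
Among the 5 still-open variables, 7 fits only box 2 (and all 5 values in {0, 4, 5, 6, 7} must be used), so box 2 = 7.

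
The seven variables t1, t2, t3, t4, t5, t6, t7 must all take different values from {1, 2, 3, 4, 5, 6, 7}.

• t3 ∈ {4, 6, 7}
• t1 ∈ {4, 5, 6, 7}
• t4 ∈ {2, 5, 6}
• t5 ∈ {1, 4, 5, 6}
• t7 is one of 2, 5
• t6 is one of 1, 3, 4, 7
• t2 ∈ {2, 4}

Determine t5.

The 7 variables together cover exactly {1, 2, 3, 4, 5, 6, 7} — 7 values for 7 variables — and 3 appears only in t6's list, so t6 = 3.
The 6 still-open variables draw from only 6 values {1, 2, 4, 5, 6, 7}, so each is used; only t5 can be 1, hence t5 = 1.

1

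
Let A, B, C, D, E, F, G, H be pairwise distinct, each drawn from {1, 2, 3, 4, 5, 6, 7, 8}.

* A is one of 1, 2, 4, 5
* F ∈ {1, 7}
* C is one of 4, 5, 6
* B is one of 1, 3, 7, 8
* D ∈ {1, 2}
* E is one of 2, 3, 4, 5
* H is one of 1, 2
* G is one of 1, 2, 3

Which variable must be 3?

G

Among the 8 variables, 6 fits only C (and all 8 values in {1, 2, 3, 4, 5, 6, 7, 8} must be used), so C = 6.
Among the 7 still-open variables, 8 fits only B (and all 7 values in {1, 2, 3, 4, 5, 7, 8} must be used), so B = 8.
Among the 6 still-open variables, 7 fits only F (and all 6 values in {1, 2, 3, 4, 5, 7} must be used), so F = 7.
The 2 variables D and H are confined to {1, 2}, which locks those values in; drop them from A, E, G.
So 3 goes to G.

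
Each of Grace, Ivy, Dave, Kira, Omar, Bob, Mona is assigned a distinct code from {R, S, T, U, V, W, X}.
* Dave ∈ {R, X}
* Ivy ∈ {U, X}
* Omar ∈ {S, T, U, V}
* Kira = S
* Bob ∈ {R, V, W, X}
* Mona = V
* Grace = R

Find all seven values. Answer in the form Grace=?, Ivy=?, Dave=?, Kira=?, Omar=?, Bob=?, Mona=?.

Grace=R, Ivy=U, Dave=X, Kira=S, Omar=T, Bob=W, Mona=V

Grace's domain is down to {R}, so Grace = R. Remove R from Dave, Bob.
Dave's domain is down to {X}, so Dave = X. Strike X from Ivy, Bob.
That leaves Kira = S. So Omar can't be S.
Mona has just one choice, so Mona = V. Eliminate V elsewhere: Omar, Bob.
Ivy has just one choice, so Ivy = U. So Omar can't be U.
Omar's domain is down to {T}, so Omar = T.
Bob has just one choice, so Bob = W.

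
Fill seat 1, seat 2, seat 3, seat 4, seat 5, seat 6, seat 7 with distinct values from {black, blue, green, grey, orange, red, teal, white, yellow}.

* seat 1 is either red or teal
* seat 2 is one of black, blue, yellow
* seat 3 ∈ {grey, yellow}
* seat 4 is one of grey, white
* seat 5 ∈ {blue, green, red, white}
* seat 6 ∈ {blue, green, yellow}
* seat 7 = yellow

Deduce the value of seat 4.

white

seat 7 has just one choice, so seat 7 = yellow. Strike yellow from seat 2, seat 3, seat 6.
seat 3 has just one choice, so seat 3 = grey. Eliminate grey elsewhere: seat 4.
So seat 4 = white.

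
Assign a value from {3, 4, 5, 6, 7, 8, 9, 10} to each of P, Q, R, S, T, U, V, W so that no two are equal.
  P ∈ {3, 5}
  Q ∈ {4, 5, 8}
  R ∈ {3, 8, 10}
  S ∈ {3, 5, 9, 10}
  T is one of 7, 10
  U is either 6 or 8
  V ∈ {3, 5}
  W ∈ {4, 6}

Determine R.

The 8 variables draw from only 8 values {3, 4, 5, 6, 7, 8, 9, 10}, so each is used; only T can be 7, hence T = 7.
The 7 still-open variables together cover exactly {3, 4, 5, 6, 8, 9, 10} — 7 values for 7 variables — and 9 appears only in S's list, so S = 9.
Among the 6 still-open variables, 10 fits only R (and all 6 values in {3, 4, 5, 6, 8, 10} must be used), so R = 10.

10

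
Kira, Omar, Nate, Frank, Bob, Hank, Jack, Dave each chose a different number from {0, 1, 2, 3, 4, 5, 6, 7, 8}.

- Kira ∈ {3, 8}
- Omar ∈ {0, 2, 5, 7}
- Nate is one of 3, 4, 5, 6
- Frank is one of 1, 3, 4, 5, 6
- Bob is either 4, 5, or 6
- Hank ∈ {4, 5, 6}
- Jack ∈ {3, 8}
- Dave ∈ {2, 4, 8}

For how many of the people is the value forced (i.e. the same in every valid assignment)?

Kira and Jack share exactly the 2 values {3, 8}; by pigeonhole those values go to them, so strike 3, 8 from Nate, Frank, Dave.
Nate, Bob, Hank share exactly the 3 values {4, 5, 6}; by pigeonhole those values go to them, so strike 4, 5, 6 from Omar, Frank, Dave.
Frank must be 1 (only option left).
Dave has just one choice, so Dave = 2. Eliminate 2 elsewhere: Omar.
Determined: Frank=1, Dave=2. The other people each still have more than one consistent value. That makes 2.

2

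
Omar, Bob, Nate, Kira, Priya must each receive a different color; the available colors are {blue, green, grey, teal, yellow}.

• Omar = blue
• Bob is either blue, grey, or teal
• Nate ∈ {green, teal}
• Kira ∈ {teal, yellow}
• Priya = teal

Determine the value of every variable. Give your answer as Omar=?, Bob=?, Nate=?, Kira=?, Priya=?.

Omar=blue, Bob=grey, Nate=green, Kira=yellow, Priya=teal

Omar has just one choice, so Omar = blue. Eliminate blue elsewhere: Bob.
Priya's domain is down to {teal}, so Priya = teal. So Bob, Nate, Kira can't be teal.
Bob's domain is down to {grey}, so Bob = grey.
Nate must be green (only option left).
Kira must be yellow (only option left).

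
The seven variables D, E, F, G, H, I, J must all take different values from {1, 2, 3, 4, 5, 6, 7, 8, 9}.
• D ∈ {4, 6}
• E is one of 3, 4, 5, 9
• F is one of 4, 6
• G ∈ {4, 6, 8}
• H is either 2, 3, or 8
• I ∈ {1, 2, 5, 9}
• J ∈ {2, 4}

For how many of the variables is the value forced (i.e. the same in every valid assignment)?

3

D and F between them cover only {4, 6} — a naked pair. Remove those values from E, G, J.
G has just one choice, so G = 8. Remove 8 from H.
That leaves J = 2. So H, I can't be 2.
H must be 3 (only option left). Eliminate 3 elsewhere: E.
Determined: G=8, H=3, J=2. The other variables each still have more than one consistent value. That makes 3.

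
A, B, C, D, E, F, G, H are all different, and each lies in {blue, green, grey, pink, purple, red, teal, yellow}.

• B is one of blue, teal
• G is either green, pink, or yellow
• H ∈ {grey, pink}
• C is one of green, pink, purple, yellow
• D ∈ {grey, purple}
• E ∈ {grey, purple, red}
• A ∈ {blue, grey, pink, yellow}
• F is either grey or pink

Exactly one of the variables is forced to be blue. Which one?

A

Among the 8 variables, red fits only E (and all 8 values in {blue, green, grey, pink, purple, red, teal, yellow} must be used), so E = red.
Among the 7 still-open variables, teal fits only B (and all 7 values in {blue, green, grey, pink, purple, teal, yellow} must be used), so B = teal.
Among the 6 still-open variables, blue fits only A (and all 6 values in {blue, green, grey, pink, purple, yellow} must be used), so A = blue.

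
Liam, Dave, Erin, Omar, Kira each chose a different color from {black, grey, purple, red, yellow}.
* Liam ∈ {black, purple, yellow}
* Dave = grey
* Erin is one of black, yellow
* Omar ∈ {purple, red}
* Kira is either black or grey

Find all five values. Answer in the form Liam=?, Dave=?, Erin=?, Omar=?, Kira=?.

Liam=purple, Dave=grey, Erin=yellow, Omar=red, Kira=black

Dave must be grey (only option left). Eliminate grey elsewhere: Kira.
That leaves Kira = black. Remove black from Liam, Erin.
Erin has just one choice, so Erin = yellow. So Liam can't be yellow.
That leaves Liam = purple. So Omar can't be purple.
Omar's domain is down to {red}, so Omar = red.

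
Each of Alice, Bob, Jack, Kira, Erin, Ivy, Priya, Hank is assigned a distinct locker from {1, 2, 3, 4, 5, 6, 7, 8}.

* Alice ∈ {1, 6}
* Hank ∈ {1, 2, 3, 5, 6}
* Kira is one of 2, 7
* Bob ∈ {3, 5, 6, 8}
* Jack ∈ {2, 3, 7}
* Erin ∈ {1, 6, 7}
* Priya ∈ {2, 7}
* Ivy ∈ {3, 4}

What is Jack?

3

The 8 variables together cover exactly {1, 2, 3, 4, 5, 6, 7, 8} — 8 values for 8 variables — and 4 appears only in Ivy's list, so Ivy = 4.
Among the 7 still-open variables, 8 fits only Bob (and all 7 values in {1, 2, 3, 5, 6, 7, 8} must be used), so Bob = 8.
The 6 still-open variables draw from only 6 values {1, 2, 3, 5, 6, 7}, so each is used; only Hank can be 5, hence Hank = 5.
Among the 5 still-open variables, 3 fits only Jack (and all 5 values in {1, 2, 3, 6, 7} must be used), so Jack = 3.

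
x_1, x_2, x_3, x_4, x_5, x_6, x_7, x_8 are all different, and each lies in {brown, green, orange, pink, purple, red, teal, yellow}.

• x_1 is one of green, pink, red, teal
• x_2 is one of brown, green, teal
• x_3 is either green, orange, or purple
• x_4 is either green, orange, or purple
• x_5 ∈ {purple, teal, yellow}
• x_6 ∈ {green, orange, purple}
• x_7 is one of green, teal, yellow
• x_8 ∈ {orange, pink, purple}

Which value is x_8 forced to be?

pink

The 8 variables draw from only 8 values {brown, green, orange, pink, purple, red, teal, yellow}, so each is used; only x_2 can be brown, hence x_2 = brown.
Among the 7 still-open variables, red fits only x_1 (and all 7 values in {green, orange, pink, purple, red, teal, yellow} must be used), so x_1 = red.
Among the 6 still-open variables, pink fits only x_8 (and all 6 values in {green, orange, pink, purple, teal, yellow} must be used), so x_8 = pink.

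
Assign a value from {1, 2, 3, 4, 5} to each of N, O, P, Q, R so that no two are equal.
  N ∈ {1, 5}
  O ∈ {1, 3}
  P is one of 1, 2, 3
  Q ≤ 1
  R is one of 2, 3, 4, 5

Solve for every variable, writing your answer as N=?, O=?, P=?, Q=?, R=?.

Q has just one choice, so Q = 1. Remove 1 from N, O, P.
N has just one choice, so N = 5. Remove 5 from R.
O's domain is down to {3}, so O = 3. Eliminate 3 elsewhere: P, R.
That leaves P = 2. So R can't be 2.
That leaves R = 4.

N=5, O=3, P=2, Q=1, R=4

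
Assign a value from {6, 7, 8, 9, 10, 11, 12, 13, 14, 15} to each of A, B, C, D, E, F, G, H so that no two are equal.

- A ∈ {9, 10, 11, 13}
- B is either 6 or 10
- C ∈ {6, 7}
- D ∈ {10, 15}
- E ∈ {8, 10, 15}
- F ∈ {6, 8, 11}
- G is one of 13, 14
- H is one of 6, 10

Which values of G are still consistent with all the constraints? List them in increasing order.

B and H between them cover only {6, 10} — a naked pair. Remove those values from A, C, D, E, F.
C must be 7 (only option left).
D's domain is down to {15}, so D = 15. Strike 15 from E.
E must be 8 (only option left). So F can't be 8.
F's domain is down to {11}, so F = 11. Strike 11 from A.
No further eliminations apply; G can still be any of 13, 14.

13, 14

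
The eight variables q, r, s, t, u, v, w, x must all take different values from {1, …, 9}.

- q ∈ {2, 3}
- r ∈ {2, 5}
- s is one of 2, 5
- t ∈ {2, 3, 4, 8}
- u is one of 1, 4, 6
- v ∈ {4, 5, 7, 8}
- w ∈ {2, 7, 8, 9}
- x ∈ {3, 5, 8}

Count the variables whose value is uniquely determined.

The 2 variables r and s are confined to {2, 5}, which locks those values in; drop them from q, t, v, w, x.
q's domain is down to {3}, so q = 3. Remove 3 from t, x.
x has just one choice, so x = 8. So t, v, w can't be 8.
t's domain is down to {4}, so t = 4. Strike 4 from u, v.
v must be 7 (only option left). Strike 7 from w.
w has just one choice, so w = 9.
Determined: q=3, t=4, v=7, w=9, x=8. The other variables each still have more than one consistent value. That makes 5.

5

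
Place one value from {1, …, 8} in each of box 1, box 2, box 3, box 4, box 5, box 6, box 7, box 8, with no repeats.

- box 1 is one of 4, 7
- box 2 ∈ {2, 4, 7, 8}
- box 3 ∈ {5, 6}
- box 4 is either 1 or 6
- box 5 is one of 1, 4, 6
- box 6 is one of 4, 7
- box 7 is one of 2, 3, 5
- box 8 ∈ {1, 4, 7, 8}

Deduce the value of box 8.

8

The 8 variables draw from only 8 values {1, 2, 3, 4, 5, 6, 7, 8}, so each is used; only box 7 can be 3, hence box 7 = 3.
The 7 still-open variables together cover exactly {1, 2, 4, 5, 6, 7, 8} — 7 values for 7 variables — and 2 appears only in box 2's list, so box 2 = 2.
Among the 6 still-open variables, 5 fits only box 3 (and all 6 values in {1, 4, 5, 6, 7, 8} must be used), so box 3 = 5.
The 5 still-open variables draw from only 5 values {1, 4, 6, 7, 8}, so each is used; only box 8 can be 8, hence box 8 = 8.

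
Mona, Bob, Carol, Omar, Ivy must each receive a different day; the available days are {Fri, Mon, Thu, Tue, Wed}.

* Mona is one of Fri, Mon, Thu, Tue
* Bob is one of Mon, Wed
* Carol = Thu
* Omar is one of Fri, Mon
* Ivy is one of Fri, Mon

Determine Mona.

Tue

Carol must be Thu (only option left). Eliminate Thu elsewhere: Mona.
Among the 4 still-open variables, Tue fits only Mona (and all 4 values in {Fri, Mon, Tue, Wed} must be used), so Mona = Tue.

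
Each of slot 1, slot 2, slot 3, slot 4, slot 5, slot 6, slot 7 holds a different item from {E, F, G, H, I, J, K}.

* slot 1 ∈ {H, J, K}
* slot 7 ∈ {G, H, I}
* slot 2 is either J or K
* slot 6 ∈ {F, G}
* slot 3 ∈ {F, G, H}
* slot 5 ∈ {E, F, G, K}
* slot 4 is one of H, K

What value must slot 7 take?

Among the 7 variables, E fits only slot 5 (and all 7 values in {E, F, G, H, I, J, K} must be used), so slot 5 = E.
The 6 still-open variables together cover exactly {F, G, H, I, J, K} — 6 values for 6 variables — and I appears only in slot 7's list, so slot 7 = I.

I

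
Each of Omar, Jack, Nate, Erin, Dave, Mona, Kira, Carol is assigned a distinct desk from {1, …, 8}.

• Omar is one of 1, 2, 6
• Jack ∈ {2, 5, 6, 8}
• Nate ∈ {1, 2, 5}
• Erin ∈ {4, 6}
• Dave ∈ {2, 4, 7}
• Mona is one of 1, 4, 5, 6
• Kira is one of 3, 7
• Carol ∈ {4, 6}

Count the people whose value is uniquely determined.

3

Among the 8 variables, 3 fits only Kira (and all 8 values in {1, 2, 3, 4, 5, 6, 7, 8} must be used), so Kira = 3.
The 7 still-open variables draw from only 7 values {1, 2, 4, 5, 6, 7, 8}, so each is used; only Dave can be 7, hence Dave = 7.
The 6 still-open variables together cover exactly {1, 2, 4, 5, 6, 8} — 6 values for 6 variables — and 8 appears only in Jack's list, so Jack = 8.
The 2 variables Erin and Carol are confined to {4, 6}, which locks those values in; drop them from Omar, Mona.
Determined: Jack=8, Dave=7, Kira=3. The other people each still have more than one consistent value. That makes 3.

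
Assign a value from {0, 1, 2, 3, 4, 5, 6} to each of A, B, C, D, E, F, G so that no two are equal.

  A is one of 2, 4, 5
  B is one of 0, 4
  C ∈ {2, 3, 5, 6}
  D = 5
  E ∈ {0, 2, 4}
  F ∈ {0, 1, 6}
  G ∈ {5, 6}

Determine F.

D has just one choice, so D = 5. Eliminate 5 elsewhere: A, C, G.
G must be 6 (only option left). So C, F can't be 6.
The 5 still-open variables draw from only 5 values {0, 1, 2, 3, 4}, so each is used; only F can be 1, hence F = 1.

1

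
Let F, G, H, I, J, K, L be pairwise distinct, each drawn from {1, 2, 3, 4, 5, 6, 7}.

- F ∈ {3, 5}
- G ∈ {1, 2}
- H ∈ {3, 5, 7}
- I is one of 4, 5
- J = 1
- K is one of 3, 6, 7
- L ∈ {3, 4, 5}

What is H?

J's domain is down to {1}, so J = 1. So G can't be 1.
G must be 2 (only option left).
The 5 still-open variables together cover exactly {3, 4, 5, 6, 7} — 5 values for 5 variables — and 6 appears only in K's list, so K = 6.
The 4 still-open variables together cover exactly {3, 4, 5, 7} — 4 values for 4 variables — and 7 appears only in H's list, so H = 7.

7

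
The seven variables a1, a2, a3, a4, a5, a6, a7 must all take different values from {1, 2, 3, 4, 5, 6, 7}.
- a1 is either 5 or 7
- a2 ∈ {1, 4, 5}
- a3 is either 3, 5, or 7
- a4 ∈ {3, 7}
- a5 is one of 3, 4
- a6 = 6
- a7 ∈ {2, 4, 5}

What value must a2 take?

1

a6 must be 6 (only option left).
The 6 still-open variables together cover exactly {1, 2, 3, 4, 5, 7} — 6 values for 6 variables — and 1 appears only in a2's list, so a2 = 1.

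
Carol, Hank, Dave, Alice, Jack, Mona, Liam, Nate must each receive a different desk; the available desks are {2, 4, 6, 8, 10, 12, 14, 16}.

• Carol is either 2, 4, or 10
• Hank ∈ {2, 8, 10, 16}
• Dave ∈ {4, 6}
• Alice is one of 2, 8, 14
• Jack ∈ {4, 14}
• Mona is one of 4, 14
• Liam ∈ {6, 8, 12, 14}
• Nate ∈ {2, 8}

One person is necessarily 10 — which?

The 8 variables draw from only 8 values {2, 4, 6, 8, 10, 12, 14, 16}, so each is used; only Liam can be 12, hence Liam = 12.
The 7 still-open variables draw from only 7 values {2, 4, 6, 8, 10, 14, 16}, so each is used; only Dave can be 6, hence Dave = 6.
The 6 still-open variables draw from only 6 values {2, 4, 8, 10, 14, 16}, so each is used; only Hank can be 16, hence Hank = 16.
The 5 still-open variables together cover exactly {2, 4, 8, 10, 14} — 5 values for 5 variables — and 10 appears only in Carol's list, so Carol = 10.

Carol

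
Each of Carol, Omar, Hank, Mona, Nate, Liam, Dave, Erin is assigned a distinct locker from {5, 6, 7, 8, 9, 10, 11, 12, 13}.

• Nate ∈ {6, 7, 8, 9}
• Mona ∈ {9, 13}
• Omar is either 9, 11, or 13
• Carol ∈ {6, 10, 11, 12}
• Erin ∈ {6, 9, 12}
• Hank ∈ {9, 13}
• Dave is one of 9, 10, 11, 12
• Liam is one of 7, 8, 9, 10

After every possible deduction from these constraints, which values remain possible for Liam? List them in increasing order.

7, 8

Hank and Mona between them cover only {9, 13} — a naked pair. Remove those values from Omar, Nate, Liam, Dave, Erin.
Omar has just one choice, so Omar = 11. Strike 11 from Carol, Dave.
The 3 variables Carol, Dave, Erin are confined to {6, 10, 12}, which locks those values in; drop them from Nate, Liam.
No further eliminations apply; Liam can still be any of 7, 8.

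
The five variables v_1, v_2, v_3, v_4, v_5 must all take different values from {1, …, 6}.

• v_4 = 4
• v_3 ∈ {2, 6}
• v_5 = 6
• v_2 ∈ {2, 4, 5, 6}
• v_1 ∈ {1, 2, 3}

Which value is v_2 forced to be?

5

v_4 has just one choice, so v_4 = 4. Remove 4 from v_2.
That leaves v_5 = 6. Strike 6 from v_2, v_3.
v_3 has just one choice, so v_3 = 2. Remove 2 from v_1, v_2.
So v_2 = 5.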